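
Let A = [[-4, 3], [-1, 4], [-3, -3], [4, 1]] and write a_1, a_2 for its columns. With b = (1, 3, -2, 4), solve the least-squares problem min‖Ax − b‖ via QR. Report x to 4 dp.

x = (0.4107, 0.7495)

a_1 = (-4, -1, -3, 4); ‖a_1‖ = 6.4807, so q_1 = (-0.6172, -0.1543, -0.4629, 0.6172).
q_1·a_2 = (-0.6172)·3 + (-0.1543)·4 + (-0.4629)·(-3) + 0.6172·1 = -0.4629.
u_2 = a_2 + 0.4629·q_1 = (2.7143, 3.9286, -3.2143, 1.2857).
‖u_2‖ = 5.8979, so q_2 = (0.4602, 0.6661, -0.5450, 0.2180).
Qᵀb = (2.3146, 4.4204).
Back-substitute: x_2 = 4.4204/5.8979 = 0.7495.
x_1 = (2.3146 + 0.4629·0.7495)/6.4807 = 0.4107.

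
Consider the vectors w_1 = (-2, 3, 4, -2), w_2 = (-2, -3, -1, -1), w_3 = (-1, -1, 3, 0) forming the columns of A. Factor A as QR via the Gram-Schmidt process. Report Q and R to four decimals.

Q = [[-0.3482, -0.6594, 0.1821], [0.5222, -0.6429, -0.5095], [0.6963, -0.0412, 0.7035], [-0.3482, -0.3874, 0.4608]], R = [[5.7446, -1.2185, 1.9149], [0.0000, 3.6763, 1.1787], [0.0000, 0.0000, 2.4380]]

w_1 = (-2, 3, 4, -2); ‖w_1‖ = 5.7446, so e_1 = (-0.3482, 0.5222, 0.6963, -0.3482).
e_1·w_2 = (-0.3482)·(-2) + 0.5222·(-3) + 0.6963·(-1) + (-0.3482)·(-1) = -1.2185.
u_2 = w_2 + 1.2185·e_1 = (-2.4242, -2.3636, -0.1515, -1.4242).
‖u_2‖ = 3.6763, so e_2 = (-0.6594, -0.6429, -0.0412, -0.3874).
e_1·w_3 = (-0.3482)·(-1) + 0.5222·(-1) + 0.6963·3 + (-0.3482)·0 = 1.9149; e_2·w_3 = (-0.6594)·(-1) + (-0.6429)·(-1) + (-0.0412)·3 + (-0.3874)·0 = 1.1787.
u_3 = w_3 − 1.9149·e_1 − 1.1787·e_2 = (0.4439, -1.2422, 1.7152, 1.1233).
‖u_3‖ = 2.4380, so e_3 = (0.1821, -0.5095, 0.7035, 0.4608).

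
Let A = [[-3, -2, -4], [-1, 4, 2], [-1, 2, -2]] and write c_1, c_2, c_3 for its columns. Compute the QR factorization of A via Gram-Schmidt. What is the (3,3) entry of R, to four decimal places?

q_1 = c_1/‖c_1‖ = (-3, -1, -1)/3.3166 = (-0.9045, -0.3015, -0.3015).
r_{12} = q_1·c_2 = 0.0000.
u_2 = c_2 + 0.0000·q_1 = (-2.0000, 4.0000, 2.0000).
‖u_2‖ = 4.8990, so q_2 = (-0.4082, 0.8165, 0.4082).
r_{13} = q_1·c_3 = 3.6181; r_{23} = q_2·c_3 = 2.4495.
u_3 = c_3 − 3.6181·q_1 − 2.4495·q_2 = (0.2727, 1.0909, -1.9091).
r_{33} = ‖u_3‖ = 2.2156.

r_{33} = 2.2156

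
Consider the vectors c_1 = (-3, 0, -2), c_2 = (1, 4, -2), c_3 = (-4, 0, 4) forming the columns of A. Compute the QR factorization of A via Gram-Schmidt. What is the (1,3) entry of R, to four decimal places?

c_1 = (-3, 0, -2); ‖c_1‖ = 3.6056, so e_1 = (-0.8321, 0.0000, -0.5547).
r_{13} = e_1·c_3 = 1.1094.

r_{13} = 1.1094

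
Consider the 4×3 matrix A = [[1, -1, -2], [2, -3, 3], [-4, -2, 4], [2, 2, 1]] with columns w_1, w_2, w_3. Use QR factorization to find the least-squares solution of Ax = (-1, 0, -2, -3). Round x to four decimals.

x = (-0.0802, -0.3919, -0.4966)

w_1 = (1, 2, -4, 2); ‖w_1‖ = 5.0000, so e_1 = (0.2000, 0.4000, -0.8000, 0.4000).
e_1·w_2 = 0.2000·(-1) + 0.4000·(-3) + (-0.8000)·(-2) + 0.4000·2 = 1.0000.
u_2 = w_2 − 1.0000·e_1 = (-1.2000, -3.4000, -1.2000, 1.6000).
‖u_2‖ = 4.1231, so e_2 = (-0.2910, -0.8246, -0.2910, 0.3881).
e_1·w_3 = 0.2000·(-2) + 0.4000·3 + (-0.8000)·4 + 0.4000·1 = -2.0000; e_2·w_3 = (-0.2910)·(-2) + (-0.8246)·3 + (-0.2910)·4 + 0.3881·1 = -2.6679.
u_3 = w_3 + 2.0000·e_1 + 2.6679·e_2 = (-2.3765, 1.6000, 1.6235, 2.8353).
‖u_3‖ = 4.3454, so e_3 = (-0.5469, 0.3682, 0.3736, 0.6525).
Qᵀb = (0.2000, -0.2910, -2.1578).
Back-substitute: x_3 = -2.1578/4.3454 = -0.4966.
x_2 = (-0.2910 + 2.6679·(-0.4966))/4.1231 = -0.3919.
x_1 = (0.2000 − 1.0000·(-0.3919) + 2.0000·(-0.4966))/5.0000 = -0.0802.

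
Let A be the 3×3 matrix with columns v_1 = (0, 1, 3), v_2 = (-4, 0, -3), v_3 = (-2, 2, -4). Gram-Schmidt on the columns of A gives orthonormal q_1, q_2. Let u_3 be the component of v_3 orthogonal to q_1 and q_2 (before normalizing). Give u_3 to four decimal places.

q_1 = v_1/‖v_1‖ = (0, 1, 3)/3.1623 = (0.0000, 0.3162, 0.9487).
r_{12} = q_1·v_2 = -2.8460.
u_2 = v_2 + 2.8460·q_1 = (-4.0000, 0.9000, -0.3000).
‖u_2‖ = 4.1110, so q_2 = (-0.9730, 0.2189, -0.0730).
r_{13} = q_1·v_3 = -3.1623; r_{23} = q_2·v_3 = 2.6758.
u_3 = v_3 + 3.1623·q_1 − 2.6758·q_2 = (0.6036, 2.4142, -0.8047).

u_3 = (0.6036, 2.4142, -0.8047)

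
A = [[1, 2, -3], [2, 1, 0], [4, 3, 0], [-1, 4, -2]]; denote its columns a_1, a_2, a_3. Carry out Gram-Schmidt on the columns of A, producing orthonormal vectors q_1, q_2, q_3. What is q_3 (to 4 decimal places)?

q_1 = a_1/‖a_1‖ = (1, 2, 4, -1)/4.6904 = (0.2132, 0.4264, 0.8528, -0.2132).
r_{12} = q_1·a_2 = 2.5584.
u_2 = a_2 − 2.5584·q_1 = (1.4545, -0.0909, 0.8182, 4.5455).
‖u_2‖ = 4.8430, so q_2 = (0.3003, -0.0188, 0.1689, 0.9386).
r_{13} = q_1·a_3 = -0.2132; r_{23} = q_2·a_3 = -2.7781.
u_3 = a_3 + 0.2132·q_1 + 2.7781·q_2 = (-2.1202, 0.0388, 0.6512, 0.5620).
‖u_3‖ = 2.2883, so q_3 = (-0.9265, 0.0169, 0.2846, 0.2456).

q_3 = (-0.9265, 0.0169, 0.2846, 0.2456)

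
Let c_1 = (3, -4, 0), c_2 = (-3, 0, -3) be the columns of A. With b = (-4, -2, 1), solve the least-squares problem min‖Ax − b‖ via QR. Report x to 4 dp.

x = (0.0244, 0.5122)

c_1 = (3, -4, 0); ‖c_1‖ = 5.0000, so e_1 = (0.6000, -0.8000, 0.0000).
e_1·c_2 = 0.6000·(-3) + (-0.8000)·0 + 0.0000·(-3) = -1.8000.
u_2 = c_2 + 1.8000·e_1 = (-1.9200, -1.4400, -3.0000).
‖u_2‖ = 3.8419, so e_2 = (-0.4998, -0.3748, -0.7809).
Qᵀb = (-0.8000, 1.9678).
Back-substitute: x_2 = 1.9678/3.8419 = 0.5122.
x_1 = (-0.8000 + 1.8000·0.5122)/5.0000 = 0.0244.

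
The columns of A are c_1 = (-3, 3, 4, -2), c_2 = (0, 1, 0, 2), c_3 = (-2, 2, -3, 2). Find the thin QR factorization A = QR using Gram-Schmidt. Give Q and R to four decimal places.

e_1 = c_1/‖c_1‖ = (-3, 3, 4, -2)/6.1644 = (-0.4867, 0.4867, 0.6489, -0.3244).
r_{12} = e_1·c_2 = -0.1622.
u_2 = c_2 + 0.1622·e_1 = (-0.0789, 1.0789, 0.1053, 1.9474).
‖u_2‖ = 2.2302, so e_2 = (-0.0354, 0.4838, 0.0472, 0.8732).
r_{13} = e_1·c_3 = -0.6489; r_{23} = e_2·c_3 = 2.6432.
u_3 = c_3 + 0.6489·e_1 − 2.6432·e_2 = (-2.2222, 1.0370, -2.7037, -0.5185).
‖u_3‖ = 3.6868, so e_3 = (-0.6027, 0.2813, -0.7333, -0.1406).

Q = [[-0.4867, -0.0354, -0.6027], [0.4867, 0.4838, 0.2813], [0.6489, 0.0472, -0.7333], [-0.3244, 0.8732, -0.1406]], R = [[6.1644, -0.1622, -0.6489], [0.0000, 2.2302, 2.6432], [0.0000, 0.0000, 3.6868]]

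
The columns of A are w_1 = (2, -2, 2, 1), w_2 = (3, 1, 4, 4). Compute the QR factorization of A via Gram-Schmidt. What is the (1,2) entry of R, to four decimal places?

w_1 = (2, -2, 2, 1); ‖w_1‖ = 3.6056, so q_1 = (0.5547, -0.5547, 0.5547, 0.2774).
r_{12} = q_1·w_2 = 4.4376.

r_{12} = 4.4376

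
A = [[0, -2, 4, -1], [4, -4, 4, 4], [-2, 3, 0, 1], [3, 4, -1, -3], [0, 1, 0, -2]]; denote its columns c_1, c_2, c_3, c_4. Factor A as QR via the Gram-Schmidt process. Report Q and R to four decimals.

Q = [[0.0000, -0.3066, 0.7688, -0.4968], [0.7428, -0.4018, 0.2015, 0.4512], [-0.3714, 0.3542, 0.5773, 0.6291], [0.5571, 0.7718, 0.1162, -0.1822], [0.0000, 0.1533, 0.1468, -0.3473]], R = [[5.3852, -1.8570, 2.4140, 0.9285], [0.0000, 6.5232, -3.6052, -3.5682], [0.0000, 0.0000, 3.7650, -0.0280], [0.0000, 0.0000, 0.0000, 4.1720]]

c_1 = (0, 4, -2, 3, 0); ‖c_1‖ = 5.3852, so q_1 = (0.0000, 0.7428, -0.3714, 0.5571, 0.0000).
q_1·c_2 = 0.0000·(-2) + 0.7428·(-4) + (-0.3714)·3 + 0.5571·4 + 0.0000·1 = -1.8570.
u_2 = c_2 + 1.8570·q_1 = (-2.0000, -2.6207, 2.3103, 5.0345, 1.0000).
‖u_2‖ = 6.5232, so q_2 = (-0.3066, -0.4018, 0.3542, 0.7718, 0.1533).
q_1·c_3 = 0.0000·4 + 0.7428·4 + (-0.3714)·0 + 0.5571·(-1) + 0.0000·0 = 2.4140; q_2·c_3 = (-0.3066)·4 + (-0.4018)·4 + 0.3542·0 + 0.7718·(-1) + 0.1533·0 = -3.6052.
u_3 = c_3 − 2.4140·q_1 + 3.6052·q_2 = (2.8947, 0.7585, 2.1734, 0.4376, 0.5527).
‖u_3‖ = 3.7650, so q_3 = (0.7688, 0.2015, 0.5773, 0.1162, 0.1468).
q_1·c_4 = 0.0000·(-1) + 0.7428·4 + (-0.3714)·1 + 0.5571·(-3) + 0.0000·(-2) = 0.9285; q_2·c_4 = (-0.3066)·(-1) + (-0.4018)·4 + 0.3542·1 + 0.7718·(-3) + 0.1533·(-2) = -3.5682; q_3·c_4 = 0.7688·(-1) + 0.2015·4 + 0.5773·1 + 0.1162·(-3) + 0.1468·(-2) = -0.0280.
u_4 = c_4 − 0.9285·q_1 + 3.5682·q_2 + 0.0280·q_3 = (-2.0725, 1.8825, 2.6247, -0.7601, -1.4489).
‖u_4‖ = 4.1720, so q_4 = (-0.4968, 0.4512, 0.6291, -0.1822, -0.3473).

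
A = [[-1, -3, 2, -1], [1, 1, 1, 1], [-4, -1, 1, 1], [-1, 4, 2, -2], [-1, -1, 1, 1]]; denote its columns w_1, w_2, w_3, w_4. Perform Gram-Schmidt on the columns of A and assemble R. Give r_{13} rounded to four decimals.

r_{13} = -1.7889

w_1 = (-1, 1, -4, -1, -1); ‖w_1‖ = 4.4721, so q_1 = (-0.2236, 0.2236, -0.8944, -0.2236, -0.2236).
r_{13} = q_1·w_3 = -1.7889.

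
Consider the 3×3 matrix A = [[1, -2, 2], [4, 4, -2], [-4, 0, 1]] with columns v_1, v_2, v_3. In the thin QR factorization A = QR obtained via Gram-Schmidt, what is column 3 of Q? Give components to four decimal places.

q_3 = (0.7428, 0.3714, 0.5571)

v_1 = (1, 4, -4); ‖v_1‖ = 5.7446, so q_1 = (0.1741, 0.6963, -0.6963).
q_1·v_2 = 0.1741·(-2) + 0.6963·4 + (-0.6963)·0 = 2.4371.
u_2 = v_2 − 2.4371·q_1 = (-2.4242, 2.3030, 1.6970).
‖u_2‖ = 3.7497, so q_2 = (-0.6465, 0.6142, 0.4526).
q_1·v_3 = 0.1741·2 + 0.6963·(-2) + (-0.6963)·1 = -1.7408; q_2·v_3 = (-0.6465)·2 + 0.6142·(-2) + 0.4526·1 = -2.0688.
u_3 = v_3 + 1.7408·q_1 + 2.0688·q_2 = (0.9655, 0.4828, 0.7241).
‖u_3‖ = 1.2999, so q_3 = (0.7428, 0.3714, 0.5571).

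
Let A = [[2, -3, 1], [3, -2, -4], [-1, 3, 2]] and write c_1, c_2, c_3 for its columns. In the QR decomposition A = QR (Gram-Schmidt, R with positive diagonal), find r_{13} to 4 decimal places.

r_{13} = -3.2071

c_1 = (2, 3, -1); ‖c_1‖ = 3.7417, so q_1 = (0.5345, 0.8018, -0.2673).
r_{13} = q_1·c_3 = -3.2071.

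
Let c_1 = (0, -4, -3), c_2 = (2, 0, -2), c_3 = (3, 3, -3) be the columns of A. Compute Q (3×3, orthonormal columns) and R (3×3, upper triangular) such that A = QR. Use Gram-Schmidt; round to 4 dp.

e_1 = c_1/‖c_1‖ = (0, -4, -3)/5.0000 = (0.0000, -0.8000, -0.6000).
r_{12} = e_1·c_2 = 1.2000.
u_2 = c_2 − 1.2000·e_1 = (2.0000, 0.9600, -1.2800).
‖u_2‖ = 2.5612, so e_2 = (0.7809, 0.3748, -0.4998).
r_{13} = e_1·c_3 = -0.6000; r_{23} = e_2·c_3 = 4.9663.
u_3 = c_3 + 0.6000·e_1 − 4.9663·e_2 = (-0.8780, 0.6585, -0.8780).
‖u_3‖ = 1.4056, so e_3 = (-0.6247, 0.4685, -0.6247).

Q = [[0.0000, 0.7809, -0.6247], [-0.8000, 0.3748, 0.4685], [-0.6000, -0.4998, -0.6247]], R = [[5.0000, 1.2000, -0.6000], [0.0000, 2.5612, 4.9663], [0.0000, 0.0000, 1.4056]]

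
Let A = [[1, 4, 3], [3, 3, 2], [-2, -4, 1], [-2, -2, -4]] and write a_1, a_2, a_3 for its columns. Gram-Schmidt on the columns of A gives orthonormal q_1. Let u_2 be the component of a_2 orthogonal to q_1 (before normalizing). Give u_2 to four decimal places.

u_2 = (2.6111, -1.1667, -1.2222, 0.7778)

q_1 = a_1/‖a_1‖ = (1, 3, -2, -2)/4.2426 = (0.2357, 0.7071, -0.4714, -0.4714).
r_{12} = q_1·a_2 = 5.8926.
u_2 = a_2 − 5.8926·q_1 = (2.6111, -1.1667, -1.2222, 0.7778).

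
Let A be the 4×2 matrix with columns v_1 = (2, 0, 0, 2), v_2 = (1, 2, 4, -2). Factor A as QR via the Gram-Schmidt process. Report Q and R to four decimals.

Q = [[0.7071, 0.3030], [0.0000, 0.4041], [0.0000, 0.8081], [0.7071, -0.3030]], R = [[2.8284, -0.7071], [0.0000, 4.9497]]

v_1 = (2, 0, 0, 2); ‖v_1‖ = 2.8284, so q_1 = (0.7071, 0.0000, 0.0000, 0.7071).
q_1·v_2 = 0.7071·1 + 0.0000·2 + 0.0000·4 + 0.7071·(-2) = -0.7071.
u_2 = v_2 + 0.7071·q_1 = (1.5000, 2.0000, 4.0000, -1.5000).
‖u_2‖ = 4.9497, so q_2 = (0.3030, 0.4041, 0.8081, -0.3030).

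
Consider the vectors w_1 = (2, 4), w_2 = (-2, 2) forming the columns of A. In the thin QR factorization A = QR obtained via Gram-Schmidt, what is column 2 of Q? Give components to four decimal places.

q_1 = w_1/‖w_1‖ = (2, 4)/4.4721 = (0.4472, 0.8944).
r_{12} = q_1·w_2 = 0.8944.
u_2 = w_2 − 0.8944·q_1 = (-2.4000, 1.2000).
‖u_2‖ = 2.6833, so q_2 = (-0.8944, 0.4472).

q_2 = (-0.8944, 0.4472)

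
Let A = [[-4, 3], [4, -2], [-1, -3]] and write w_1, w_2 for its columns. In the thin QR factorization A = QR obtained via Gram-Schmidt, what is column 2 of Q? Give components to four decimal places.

w_1 = (-4, 4, -1); ‖w_1‖ = 5.7446, so e_1 = (-0.6963, 0.6963, -0.1741).
e_1·w_2 = (-0.6963)·3 + 0.6963·(-2) + (-0.1741)·(-3) = -2.9593.
u_2 = w_2 + 2.9593·e_1 = (0.9394, 0.0606, -3.5152).
‖u_2‖ = 3.6390, so e_2 = (0.2581, 0.0167, -0.9660).

e_2 = (0.2581, 0.0167, -0.9660)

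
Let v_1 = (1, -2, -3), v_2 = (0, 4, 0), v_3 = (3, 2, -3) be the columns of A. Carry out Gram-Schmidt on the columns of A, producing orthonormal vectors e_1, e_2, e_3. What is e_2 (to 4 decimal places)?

v_1 = (1, -2, -3); ‖v_1‖ = 3.7417, so e_1 = (0.2673, -0.5345, -0.8018).
e_1·v_2 = 0.2673·0 + (-0.5345)·4 + (-0.8018)·0 = -2.1381.
u_2 = v_2 + 2.1381·e_1 = (0.5714, 2.8571, -1.7143).
‖u_2‖ = 3.3806, so e_2 = (0.1690, 0.8452, -0.5071).

e_2 = (0.1690, 0.8452, -0.5071)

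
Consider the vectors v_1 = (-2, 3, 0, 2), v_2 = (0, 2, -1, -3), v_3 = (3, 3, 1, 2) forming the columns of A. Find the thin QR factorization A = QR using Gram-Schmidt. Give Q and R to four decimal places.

e_1 = v_1/‖v_1‖ = (-2, 3, 0, 2)/4.1231 = (-0.4851, 0.7276, 0.0000, 0.4851).
r_{12} = e_1·v_2 = 0.0000.
u_2 = v_2 + 0.0000·e_1 = (0.0000, 2.0000, -1.0000, -3.0000).
‖u_2‖ = 3.7417, so e_2 = (0.0000, 0.5345, -0.2673, -0.8018).
r_{13} = e_1·v_3 = 1.6977; r_{23} = e_2·v_3 = -0.2673.
u_3 = v_3 − 1.6977·e_1 + 0.2673·e_2 = (3.8235, 1.9076, 0.9286, 0.9622).
‖u_3‖ = 4.4773, so e_3 = (0.8540, 0.4261, 0.2074, 0.2149).

Q = [[-0.4851, 0.0000, 0.8540], [0.7276, 0.5345, 0.4261], [0.0000, -0.2673, 0.2074], [0.4851, -0.8018, 0.2149]], R = [[4.1231, 0.0000, 1.6977], [0.0000, 3.7417, -0.2673], [0.0000, 0.0000, 4.4773]]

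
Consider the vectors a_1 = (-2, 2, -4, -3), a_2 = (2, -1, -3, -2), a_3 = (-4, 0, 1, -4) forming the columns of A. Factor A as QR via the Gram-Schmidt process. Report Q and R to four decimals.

a_1 = (-2, 2, -4, -3); ‖a_1‖ = 5.7446, so e_1 = (-0.3482, 0.3482, -0.6963, -0.5222).
e_1·a_2 = (-0.3482)·2 + 0.3482·(-1) + (-0.6963)·(-3) + (-0.5222)·(-2) = 2.0889.
u_2 = a_2 − 2.0889·e_1 = (2.7273, -1.7273, -1.5455, -0.9091).
‖u_2‖ = 3.6927, so e_2 = (0.7385, -0.4677, -0.4185, -0.2462).
e_1·a_3 = (-0.3482)·(-4) + 0.3482·0 + (-0.6963)·1 + (-0.5222)·(-4) = 2.7852; e_2·a_3 = 0.7385·(-4) + (-0.4677)·0 + (-0.4185)·1 + (-0.2462)·(-4) = -2.3880.
u_3 = a_3 − 2.7852·e_1 + 2.3880·e_2 = (-1.2667, -2.0867, 1.9400, -3.1333).
‖u_3‖ = 4.4204, so e_3 = (-0.2865, -0.4721, 0.4389, -0.7088).

Q = [[-0.3482, 0.7385, -0.2865], [0.3482, -0.4677, -0.4721], [-0.6963, -0.4185, 0.4389], [-0.5222, -0.2462, -0.7088]], R = [[5.7446, 2.0889, 2.7852], [0.0000, 3.6927, -2.3880], [0.0000, 0.0000, 4.4204]]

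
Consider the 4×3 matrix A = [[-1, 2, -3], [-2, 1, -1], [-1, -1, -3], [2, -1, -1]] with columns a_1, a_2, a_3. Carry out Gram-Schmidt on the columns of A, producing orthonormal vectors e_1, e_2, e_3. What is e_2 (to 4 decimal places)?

a_1 = (-1, -2, -1, 2); ‖a_1‖ = 3.1623, so e_1 = (-0.3162, -0.6325, -0.3162, 0.6325).
e_1·a_2 = (-0.3162)·2 + (-0.6325)·1 + (-0.3162)·(-1) + 0.6325·(-1) = -1.5811.
u_2 = a_2 + 1.5811·e_1 = (1.5000, 0.0000, -1.5000, 0.0000).
‖u_2‖ = 2.1213, so e_2 = (0.7071, 0.0000, -0.7071, 0.0000).

e_2 = (0.7071, 0.0000, -0.7071, 0.0000)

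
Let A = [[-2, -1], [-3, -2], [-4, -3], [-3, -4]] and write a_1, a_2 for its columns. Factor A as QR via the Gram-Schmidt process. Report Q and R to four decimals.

a_1 = (-2, -3, -4, -3); ‖a_1‖ = 6.1644, so e_1 = (-0.3244, -0.4867, -0.6489, -0.4867).
e_1·a_2 = (-0.3244)·(-1) + (-0.4867)·(-2) + (-0.6489)·(-3) + (-0.4867)·(-4) = 5.1911.
u_2 = a_2 − 5.1911·e_1 = (0.6842, 0.5263, 0.3684, -1.4737).
‖u_2‖ = 1.7472, so e_2 = (0.3916, 0.3012, 0.2109, -0.8435).

Q = [[-0.3244, 0.3916], [-0.4867, 0.3012], [-0.6489, 0.2109], [-0.4867, -0.8435]], R = [[6.1644, 5.1911], [0.0000, 1.7472]]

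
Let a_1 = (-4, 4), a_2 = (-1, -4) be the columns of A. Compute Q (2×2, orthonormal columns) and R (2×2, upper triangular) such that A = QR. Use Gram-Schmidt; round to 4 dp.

Q = [[-0.7071, -0.7071], [0.7071, -0.7071]], R = [[5.6569, -2.1213], [0.0000, 3.5355]]

a_1 = (-4, 4); ‖a_1‖ = 5.6569, so q_1 = (-0.7071, 0.7071).
q_1·a_2 = (-0.7071)·(-1) + 0.7071·(-4) = -2.1213.
u_2 = a_2 + 2.1213·q_1 = (-2.5000, -2.5000).
‖u_2‖ = 3.5355, so q_2 = (-0.7071, -0.7071).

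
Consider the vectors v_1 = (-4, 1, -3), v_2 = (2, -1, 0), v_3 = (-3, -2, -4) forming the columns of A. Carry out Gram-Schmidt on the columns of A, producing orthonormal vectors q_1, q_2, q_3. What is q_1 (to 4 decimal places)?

q_1 = (-0.7845, 0.1961, -0.5883)

q_1 = v_1/‖v_1‖ = (-4, 1, -3)/5.0990 = (-0.7845, 0.1961, -0.5883).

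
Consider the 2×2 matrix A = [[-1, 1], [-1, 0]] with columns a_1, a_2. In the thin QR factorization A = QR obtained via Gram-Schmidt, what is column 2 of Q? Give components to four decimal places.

a_1 = (-1, -1); ‖a_1‖ = 1.4142, so q_1 = (-0.7071, -0.7071).
q_1·a_2 = (-0.7071)·1 + (-0.7071)·0 = -0.7071.
u_2 = a_2 + 0.7071·q_1 = (0.5000, -0.5000).
‖u_2‖ = 0.7071, so q_2 = (0.7071, -0.7071).

q_2 = (0.7071, -0.7071)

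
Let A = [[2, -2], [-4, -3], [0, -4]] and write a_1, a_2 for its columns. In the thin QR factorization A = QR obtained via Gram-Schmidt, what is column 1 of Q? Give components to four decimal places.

e_1 = (0.4472, -0.8944, 0.0000)

a_1 = (2, -4, 0); ‖a_1‖ = 4.4721, so e_1 = (0.4472, -0.8944, 0.0000).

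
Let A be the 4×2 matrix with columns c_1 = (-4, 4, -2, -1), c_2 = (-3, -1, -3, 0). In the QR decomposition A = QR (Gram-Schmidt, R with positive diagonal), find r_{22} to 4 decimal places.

r_{22} = 3.7017

e_1 = c_1/‖c_1‖ = (-4, 4, -2, -1)/6.0828 = (-0.6576, 0.6576, -0.3288, -0.1644).
r_{12} = e_1·c_2 = 2.3016.
u_2 = c_2 − 2.3016·e_1 = (-1.4865, -2.5135, -2.2432, 0.3784).
r_{22} = ‖u_2‖ = 3.7017.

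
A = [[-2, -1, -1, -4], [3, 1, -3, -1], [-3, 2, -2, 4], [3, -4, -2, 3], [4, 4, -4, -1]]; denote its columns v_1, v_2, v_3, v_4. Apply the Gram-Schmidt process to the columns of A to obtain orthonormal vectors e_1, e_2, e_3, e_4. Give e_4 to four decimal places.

e_4 = (-0.7658, -0.1802, 0.5226, 0.3153, -0.0923)

e_1 = v_1/‖v_1‖ = (-2, 3, -3, 3, 4)/6.8557 = (-0.2917, 0.4376, -0.4376, 0.4376, 0.5835).
r_{12} = e_1·v_2 = 0.4376.
u_2 = v_2 − 0.4376·e_1 = (-0.8723, 0.8085, 2.1915, -4.1915, 3.7447).
‖u_2‖ = 6.1489, so e_2 = (-0.1419, 0.1315, 0.3564, -0.6817, 0.6090).
r_{13} = e_1·v_3 = -3.3549; r_{23} = e_2·v_3 = -2.0381.
u_3 = v_3 + 3.3549·e_1 + 2.0381·e_2 = (-2.2679, -1.2639, -2.7417, -1.9212, -0.8014).
‖u_3‖ = 4.3117, so e_3 = (-0.5260, -0.2931, -0.6359, -0.4456, -0.1859).
r_{14} = e_1·v_4 = -0.2917; r_{24} = e_2·v_4 = -0.7924; r_{34} = e_3·v_4 = -1.2973.
u_4 = v_4 + 0.2917·e_1 + 0.7924·e_2 + 1.2973·e_3 = (-4.8799, -1.1484, 3.3298, 2.0094, -0.5883).
‖u_4‖ = 6.3721, so e_4 = (-0.7658, -0.1802, 0.5226, 0.3153, -0.0923).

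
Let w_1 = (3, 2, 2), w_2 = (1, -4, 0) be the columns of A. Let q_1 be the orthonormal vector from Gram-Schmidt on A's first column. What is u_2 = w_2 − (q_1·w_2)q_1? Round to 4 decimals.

w_1 = (3, 2, 2); ‖w_1‖ = 4.1231, so q_1 = (0.7276, 0.4851, 0.4851).
q_1·w_2 = 0.7276·1 + 0.4851·(-4) + 0.4851·0 = -1.2127.
u_2 = w_2 + 1.2127·q_1 = (1.8824, -3.4118, 0.5882).

u_2 = (1.8824, -3.4118, 0.5882)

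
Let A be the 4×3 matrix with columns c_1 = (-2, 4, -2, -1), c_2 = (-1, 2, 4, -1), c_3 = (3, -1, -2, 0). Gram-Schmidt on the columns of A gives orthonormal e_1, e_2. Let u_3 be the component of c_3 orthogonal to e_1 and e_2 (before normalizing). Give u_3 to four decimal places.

e_1 = c_1/‖c_1‖ = (-2, 4, -2, -1)/5.0000 = (-0.4000, 0.8000, -0.4000, -0.2000).
r_{12} = e_1·c_2 = 0.6000.
u_2 = c_2 − 0.6000·e_1 = (-0.7600, 1.5200, 4.2400, -0.8800).
‖u_2‖ = 4.6519, so e_2 = (-0.1634, 0.3267, 0.9115, -0.1892).
r_{13} = e_1·c_3 = -1.2000; r_{23} = e_2·c_3 = -2.6398.
u_3 = c_3 + 1.2000·e_1 + 2.6398·e_2 = (2.0887, 0.8226, -0.0739, -0.7394).

u_3 = (2.0887, 0.8226, -0.0739, -0.7394)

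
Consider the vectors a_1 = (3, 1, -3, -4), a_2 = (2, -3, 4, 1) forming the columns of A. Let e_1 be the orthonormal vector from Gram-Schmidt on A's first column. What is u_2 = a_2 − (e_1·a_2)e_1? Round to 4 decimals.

a_1 = (3, 1, -3, -4); ‖a_1‖ = 5.9161, so e_1 = (0.5071, 0.1690, -0.5071, -0.6761).
e_1·a_2 = 0.5071·2 + 0.1690·(-3) + (-0.5071)·4 + (-0.6761)·1 = -2.1974.
u_2 = a_2 + 2.1974·e_1 = (3.1143, -2.6286, 2.8857, -0.4857).

u_2 = (3.1143, -2.6286, 2.8857, -0.4857)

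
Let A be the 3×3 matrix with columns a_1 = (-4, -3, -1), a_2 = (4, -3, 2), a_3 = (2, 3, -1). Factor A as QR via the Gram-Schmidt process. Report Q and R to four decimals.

Q = [[-0.7845, 0.5141, 0.3469], [-0.5883, -0.7938, -0.1542], [-0.1961, 0.3251, -0.9251]], R = [[5.0990, -1.7650, -3.1379], [0.0000, 5.0877, -1.6783], [0.0000, 0.0000, 1.1564]]

a_1 = (-4, -3, -1); ‖a_1‖ = 5.0990, so q_1 = (-0.7845, -0.5883, -0.1961).
q_1·a_2 = (-0.7845)·4 + (-0.5883)·(-3) + (-0.1961)·2 = -1.7650.
u_2 = a_2 + 1.7650·q_1 = (2.6154, -4.0385, 1.6538).
‖u_2‖ = 5.0877, so q_2 = (0.5141, -0.7938, 0.3251).
q_1·a_3 = (-0.7845)·2 + (-0.5883)·3 + (-0.1961)·(-1) = -3.1379; q_2·a_3 = 0.5141·2 + (-0.7938)·3 + 0.3251·(-1) = -1.6783.
u_3 = a_3 + 3.1379·q_1 + 1.6783·q_2 = (0.4012, -0.1783, -1.0698).
‖u_3‖ = 1.1564, so q_3 = (0.3469, -0.1542, -0.9251).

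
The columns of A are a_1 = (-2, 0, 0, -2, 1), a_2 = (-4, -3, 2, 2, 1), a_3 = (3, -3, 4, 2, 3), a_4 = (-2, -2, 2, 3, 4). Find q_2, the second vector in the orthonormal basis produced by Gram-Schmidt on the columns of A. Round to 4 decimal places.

q_1 = a_1/‖a_1‖ = (-2, 0, 0, -2, 1)/3.0000 = (-0.6667, 0.0000, 0.0000, -0.6667, 0.3333).
r_{12} = q_1·a_2 = 1.6667.
u_2 = a_2 − 1.6667·q_1 = (-2.8889, -3.0000, 2.0000, 3.1111, 0.4444).
‖u_2‖ = 5.5877, so q_2 = (-0.5170, -0.5369, 0.3579, 0.5568, 0.0795).

q_2 = (-0.5170, -0.5369, 0.3579, 0.5568, 0.0795)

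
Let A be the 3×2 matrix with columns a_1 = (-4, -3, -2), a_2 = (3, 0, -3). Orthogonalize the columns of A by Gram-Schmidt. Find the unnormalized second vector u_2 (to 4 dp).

u_2 = (2.1724, -0.6207, -3.4138)

a_1 = (-4, -3, -2); ‖a_1‖ = 5.3852, so e_1 = (-0.7428, -0.5571, -0.3714).
e_1·a_2 = (-0.7428)·3 + (-0.5571)·0 + (-0.3714)·(-3) = -1.1142.
u_2 = a_2 + 1.1142·e_1 = (2.1724, -0.6207, -3.4138).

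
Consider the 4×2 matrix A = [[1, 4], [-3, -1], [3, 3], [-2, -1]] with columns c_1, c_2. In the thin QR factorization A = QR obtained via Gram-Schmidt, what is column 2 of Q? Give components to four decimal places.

c_1 = (1, -3, 3, -2); ‖c_1‖ = 4.7958, so e_1 = (0.2085, -0.6255, 0.6255, -0.4170).
e_1·c_2 = 0.2085·4 + (-0.6255)·(-1) + 0.6255·3 + (-0.4170)·(-1) = 3.7533.
u_2 = c_2 − 3.7533·e_1 = (3.2174, 1.3478, 0.6522, 0.5652).
‖u_2‖ = 3.5935, so e_2 = (0.8953, 0.3751, 0.1815, 0.1573).

e_2 = (0.8953, 0.3751, 0.1815, 0.1573)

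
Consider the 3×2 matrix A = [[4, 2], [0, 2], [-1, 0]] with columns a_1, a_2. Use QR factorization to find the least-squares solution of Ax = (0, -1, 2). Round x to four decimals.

a_1 = (4, 0, -1); ‖a_1‖ = 4.1231, so q_1 = (0.9701, 0.0000, -0.2425).
q_1·a_2 = 0.9701·2 + 0.0000·2 + (-0.2425)·0 = 1.9403.
u_2 = a_2 − 1.9403·q_1 = (0.1176, 2.0000, 0.4706).
‖u_2‖ = 2.0580, so q_2 = (0.0572, 0.9718, 0.2287).
Qᵀb = (-0.4851, -0.5145).
Back-substitute: x_2 = -0.5145/2.0580 = -0.2500.
x_1 = (-0.4851 − 1.9403·(-0.2500))/4.1231 = 0.0000.

x = (0.0000, -0.2500)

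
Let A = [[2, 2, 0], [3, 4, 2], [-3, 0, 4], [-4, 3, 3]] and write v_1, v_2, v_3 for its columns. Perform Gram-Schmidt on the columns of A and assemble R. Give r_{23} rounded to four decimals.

r_{23} = 3.5344

e_1 = v_1/‖v_1‖ = (2, 3, -3, -4)/6.1644 = (0.3244, 0.4867, -0.4867, -0.6489).
r_{12} = e_1·v_2 = 0.6489.
u_2 = v_2 − 0.6489·e_1 = (1.7895, 3.6842, 0.3158, 3.4211).
‖u_2‖ = 5.3459, so e_2 = (0.3347, 0.6892, 0.0591, 0.6399).
r_{23} = e_2·v_3 = 3.5344.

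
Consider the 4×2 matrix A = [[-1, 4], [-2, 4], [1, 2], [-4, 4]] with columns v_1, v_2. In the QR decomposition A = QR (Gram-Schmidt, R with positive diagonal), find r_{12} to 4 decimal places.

v_1 = (-1, -2, 1, -4); ‖v_1‖ = 4.6904, so e_1 = (-0.2132, -0.4264, 0.2132, -0.8528).
r_{12} = e_1·v_2 = -5.5432.

r_{12} = -5.5432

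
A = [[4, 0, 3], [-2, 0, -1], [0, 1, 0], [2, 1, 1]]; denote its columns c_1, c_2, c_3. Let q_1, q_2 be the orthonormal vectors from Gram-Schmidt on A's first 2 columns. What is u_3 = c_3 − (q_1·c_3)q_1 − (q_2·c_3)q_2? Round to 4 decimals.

q_1 = c_1/‖c_1‖ = (4, -2, 0, 2)/4.8990 = (0.8165, -0.4082, 0.0000, 0.4082).
r_{12} = q_1·c_2 = 0.4082.
u_2 = c_2 − 0.4082·q_1 = (-0.3333, 0.1667, 1.0000, 0.8333).
‖u_2‖ = 1.3540, so q_2 = (-0.2462, 0.1231, 0.7385, 0.6155).
r_{13} = q_1·c_3 = 3.2660; r_{23} = q_2·c_3 = -0.2462.
u_3 = c_3 − 3.2660·q_1 + 0.2462·q_2 = (0.2727, 0.3636, 0.1818, -0.1818).

u_3 = (0.2727, 0.3636, 0.1818, -0.1818)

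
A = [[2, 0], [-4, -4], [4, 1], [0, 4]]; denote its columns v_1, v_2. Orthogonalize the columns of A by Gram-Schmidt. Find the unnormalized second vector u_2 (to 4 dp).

q_1 = v_1/‖v_1‖ = (2, -4, 4, 0)/6.0000 = (0.3333, -0.6667, 0.6667, 0.0000).
r_{12} = q_1·v_2 = 3.3333.
u_2 = v_2 − 3.3333·q_1 = (-1.1111, -1.7778, -1.2222, 4.0000).

u_2 = (-1.1111, -1.7778, -1.2222, 4.0000)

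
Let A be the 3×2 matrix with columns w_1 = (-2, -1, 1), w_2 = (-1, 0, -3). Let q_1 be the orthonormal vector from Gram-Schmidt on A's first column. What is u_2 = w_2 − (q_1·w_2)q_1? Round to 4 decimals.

u_2 = (-1.3333, -0.1667, -2.8333)

w_1 = (-2, -1, 1); ‖w_1‖ = 2.4495, so q_1 = (-0.8165, -0.4082, 0.4082).
q_1·w_2 = (-0.8165)·(-1) + (-0.4082)·0 + 0.4082·(-3) = -0.4082.
u_2 = w_2 + 0.4082·q_1 = (-1.3333, -0.1667, -2.8333).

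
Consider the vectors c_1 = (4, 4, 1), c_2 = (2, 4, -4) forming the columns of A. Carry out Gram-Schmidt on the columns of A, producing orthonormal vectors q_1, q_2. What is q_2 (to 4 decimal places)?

c_1 = (4, 4, 1); ‖c_1‖ = 5.7446, so q_1 = (0.6963, 0.6963, 0.1741).
q_1·c_2 = 0.6963·2 + 0.6963·4 + 0.1741·(-4) = 3.4816.
u_2 = c_2 − 3.4816·q_1 = (-0.4242, 1.5758, -4.6061).
‖u_2‖ = 4.8866, so q_2 = (-0.0868, 0.3225, -0.9426).

q_2 = (-0.0868, 0.3225, -0.9426)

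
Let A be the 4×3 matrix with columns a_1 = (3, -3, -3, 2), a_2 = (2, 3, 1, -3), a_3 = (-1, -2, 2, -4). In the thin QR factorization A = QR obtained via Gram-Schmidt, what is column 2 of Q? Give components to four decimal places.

e_2 = (0.7379, 0.4292, -0.0376, -0.5195)

a_1 = (3, -3, -3, 2); ‖a_1‖ = 5.5678, so e_1 = (0.5388, -0.5388, -0.5388, 0.3592).
e_1·a_2 = 0.5388·2 + (-0.5388)·3 + (-0.5388)·1 + 0.3592·(-3) = -2.1553.
u_2 = a_2 + 2.1553·e_1 = (3.1613, 1.8387, -0.1613, -2.2258).
‖u_2‖ = 4.2843, so e_2 = (0.7379, 0.4292, -0.0376, -0.5195).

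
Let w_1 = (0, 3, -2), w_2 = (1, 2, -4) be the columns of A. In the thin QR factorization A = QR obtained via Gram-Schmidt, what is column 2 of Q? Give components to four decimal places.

e_2 = (0.4109, -0.5057, -0.7586)

w_1 = (0, 3, -2); ‖w_1‖ = 3.6056, so e_1 = (0.0000, 0.8321, -0.5547).
e_1·w_2 = 0.0000·1 + 0.8321·2 + (-0.5547)·(-4) = 3.8829.
u_2 = w_2 − 3.8829·e_1 = (1.0000, -1.2308, -1.8462).
‖u_2‖ = 2.4337, so e_2 = (0.4109, -0.5057, -0.7586).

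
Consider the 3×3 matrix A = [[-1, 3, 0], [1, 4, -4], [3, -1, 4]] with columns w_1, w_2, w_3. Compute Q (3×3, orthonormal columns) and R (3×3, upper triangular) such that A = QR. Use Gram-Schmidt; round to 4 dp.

w_1 = (-1, 1, 3); ‖w_1‖ = 3.3166, so e_1 = (-0.3015, 0.3015, 0.9045).
e_1·w_2 = (-0.3015)·3 + 0.3015·4 + 0.9045·(-1) = -0.6030.
u_2 = w_2 + 0.6030·e_1 = (2.8182, 4.1818, -0.4545).
‖u_2‖ = 5.0632, so e_2 = (0.5566, 0.8259, -0.0898).
e_1·w_3 = (-0.3015)·0 + 0.3015·(-4) + 0.9045·4 = 2.4121; e_2·w_3 = 0.5566·0 + 0.8259·(-4) + (-0.0898)·4 = -3.6628.
u_3 = w_3 − 2.4121·e_1 + 3.6628·e_2 = (2.7660, -1.7021, 1.4894).
‖u_3‖ = 3.5729, so e_3 = (0.7741, -0.4764, 0.4168).

Q = [[-0.3015, 0.5566, 0.7741], [0.3015, 0.8259, -0.4764], [0.9045, -0.0898, 0.4168]], R = [[3.3166, -0.6030, 2.4121], [0.0000, 5.0632, -3.6628], [0.0000, 0.0000, 3.5729]]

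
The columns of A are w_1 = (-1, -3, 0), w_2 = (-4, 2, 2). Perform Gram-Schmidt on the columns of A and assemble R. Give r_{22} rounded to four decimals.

q_1 = w_1/‖w_1‖ = (-1, -3, 0)/3.1623 = (-0.3162, -0.9487, 0.0000).
r_{12} = q_1·w_2 = -0.6325.
u_2 = w_2 + 0.6325·q_1 = (-4.2000, 1.4000, 2.0000).
r_{22} = ‖u_2‖ = 4.8580.

r_{22} = 4.8580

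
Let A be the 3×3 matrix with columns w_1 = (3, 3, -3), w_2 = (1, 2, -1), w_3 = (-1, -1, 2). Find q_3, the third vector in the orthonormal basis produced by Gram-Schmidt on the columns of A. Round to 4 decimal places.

q_1 = w_1/‖w_1‖ = (3, 3, -3)/5.1962 = (0.5774, 0.5774, -0.5774).
r_{12} = q_1·w_2 = 2.3094.
u_2 = w_2 − 2.3094·q_1 = (-0.3333, 0.6667, 0.3333).
‖u_2‖ = 0.8165, so q_2 = (-0.4082, 0.8165, 0.4082).
r_{13} = q_1·w_3 = -2.3094; r_{23} = q_2·w_3 = 0.4082.
u_3 = w_3 + 2.3094·q_1 − 0.4082·q_2 = (0.5000, 0.0000, 0.5000).
‖u_3‖ = 0.7071, so q_3 = (0.7071, 0.0000, 0.7071).

q_3 = (0.7071, 0.0000, 0.7071)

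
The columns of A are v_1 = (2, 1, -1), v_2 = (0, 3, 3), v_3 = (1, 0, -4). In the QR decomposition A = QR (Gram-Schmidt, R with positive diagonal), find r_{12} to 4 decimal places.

r_{12} = 0.0000

q_1 = v_1/‖v_1‖ = (2, 1, -1)/2.4495 = (0.8165, 0.4082, -0.4082).
r_{12} = q_1·v_2 = 0.0000.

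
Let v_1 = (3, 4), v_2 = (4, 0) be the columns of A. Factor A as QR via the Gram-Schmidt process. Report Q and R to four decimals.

Q = [[0.6000, 0.8000], [0.8000, -0.6000]], R = [[5.0000, 2.4000], [0.0000, 3.2000]]

v_1 = (3, 4); ‖v_1‖ = 5.0000, so e_1 = (0.6000, 0.8000).
e_1·v_2 = 0.6000·4 + 0.8000·0 = 2.4000.
u_2 = v_2 − 2.4000·e_1 = (2.5600, -1.9200).
‖u_2‖ = 3.2000, so e_2 = (0.8000, -0.6000).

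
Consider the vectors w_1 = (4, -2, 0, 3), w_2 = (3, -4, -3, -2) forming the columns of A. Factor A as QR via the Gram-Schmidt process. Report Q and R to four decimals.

q_1 = w_1/‖w_1‖ = (4, -2, 0, 3)/5.3852 = (0.7428, -0.3714, 0.0000, 0.5571).
r_{12} = q_1·w_2 = 2.5997.
u_2 = w_2 − 2.5997·q_1 = (1.0690, -3.0345, -3.0000, -3.4483).
‖u_2‖ = 5.5894, so q_2 = (0.1912, -0.5429, -0.5367, -0.6169).

Q = [[0.7428, 0.1912], [-0.3714, -0.5429], [0.0000, -0.5367], [0.5571, -0.6169]], R = [[5.3852, 2.5997], [0.0000, 5.5894]]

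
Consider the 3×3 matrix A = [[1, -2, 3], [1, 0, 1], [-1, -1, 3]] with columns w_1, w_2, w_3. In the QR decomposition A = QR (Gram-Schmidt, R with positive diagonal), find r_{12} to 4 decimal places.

q_1 = w_1/‖w_1‖ = (1, 1, -1)/1.7321 = (0.5774, 0.5774, -0.5774).
r_{12} = q_1·w_2 = -0.5774.

r_{12} = -0.5774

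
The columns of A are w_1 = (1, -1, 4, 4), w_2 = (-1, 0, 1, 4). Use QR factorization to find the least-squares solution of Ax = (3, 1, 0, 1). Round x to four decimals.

x = (0.3546, -0.3187)

w_1 = (1, -1, 4, 4); ‖w_1‖ = 5.8310, so q_1 = (0.1715, -0.1715, 0.6860, 0.6860).
q_1·w_2 = 0.1715·(-1) + (-0.1715)·0 + 0.6860·1 + 0.6860·4 = 3.2585.
u_2 = w_2 − 3.2585·q_1 = (-1.5588, 0.5588, -1.2353, 1.7647).
‖u_2‖ = 2.7170, so q_2 = (-0.5737, 0.2057, -0.4546, 0.6495).
Qᵀb = (1.0290, -0.8660).
Back-substitute: x_2 = -0.8660/2.7170 = -0.3187.
x_1 = (1.0290 − 3.2585·(-0.3187))/5.8310 = 0.3546.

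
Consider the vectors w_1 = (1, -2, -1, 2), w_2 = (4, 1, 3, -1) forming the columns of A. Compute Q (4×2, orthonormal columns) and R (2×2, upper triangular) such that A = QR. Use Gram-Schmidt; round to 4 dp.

w_1 = (1, -2, -1, 2); ‖w_1‖ = 3.1623, so e_1 = (0.3162, -0.6325, -0.3162, 0.6325).
e_1·w_2 = 0.3162·4 + (-0.6325)·1 + (-0.3162)·3 + 0.6325·(-1) = -0.9487.
u_2 = w_2 + 0.9487·e_1 = (4.3000, 0.4000, 2.7000, -0.4000).
‖u_2‖ = 5.1088, so e_2 = (0.8417, 0.0783, 0.5285, -0.0783).

Q = [[0.3162, 0.8417], [-0.6325, 0.0783], [-0.3162, 0.5285], [0.6325, -0.0783]], R = [[3.1623, -0.9487], [0.0000, 5.1088]]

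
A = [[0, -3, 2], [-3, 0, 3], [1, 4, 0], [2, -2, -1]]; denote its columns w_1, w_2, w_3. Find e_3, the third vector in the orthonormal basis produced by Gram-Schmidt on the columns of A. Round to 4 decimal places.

e_3 = (0.7236, 0.2933, 0.6101, 0.1348)

e_1 = w_1/‖w_1‖ = (0, -3, 1, 2)/3.7417 = (0.0000, -0.8018, 0.2673, 0.5345).
r_{12} = e_1·w_2 = 0.0000.
u_2 = w_2 + 0.0000·e_1 = (-3.0000, 0.0000, 4.0000, -2.0000).
‖u_2‖ = 5.3852, so e_2 = (-0.5571, 0.0000, 0.7428, -0.3714).
r_{13} = e_1·w_3 = -2.9399; r_{23} = e_2·w_3 = -0.7428.
u_3 = w_3 + 2.9399·e_1 + 0.7428·e_2 = (1.5862, 0.6429, 1.3374, 0.2956).
‖u_3‖ = 2.1921, so e_3 = (0.7236, 0.2933, 0.6101, 0.1348).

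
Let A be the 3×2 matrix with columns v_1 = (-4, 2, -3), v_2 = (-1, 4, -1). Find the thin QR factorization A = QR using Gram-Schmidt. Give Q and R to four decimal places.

Q = [[-0.7428, 0.3340], [0.3714, 0.9267], [-0.5571, 0.1724]], R = [[5.3852, 2.7854], [0.0000, 3.2002]]

e_1 = v_1/‖v_1‖ = (-4, 2, -3)/5.3852 = (-0.7428, 0.3714, -0.5571).
r_{12} = e_1·v_2 = 2.7854.
u_2 = v_2 − 2.7854·e_1 = (1.0690, 2.9655, 0.5517).
‖u_2‖ = 3.2002, so e_2 = (0.3340, 0.9267, 0.1724).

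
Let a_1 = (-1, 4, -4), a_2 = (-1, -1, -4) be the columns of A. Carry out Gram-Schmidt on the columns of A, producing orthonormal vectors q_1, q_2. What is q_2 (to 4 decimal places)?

q_2 = (-0.1689, -0.7177, -0.6755)

q_1 = a_1/‖a_1‖ = (-1, 4, -4)/5.7446 = (-0.1741, 0.6963, -0.6963).
r_{12} = q_1·a_2 = 2.2630.
u_2 = a_2 − 2.2630·q_1 = (-0.6061, -2.5758, -2.4242).
‖u_2‖ = 3.5887, so q_2 = (-0.1689, -0.7177, -0.6755).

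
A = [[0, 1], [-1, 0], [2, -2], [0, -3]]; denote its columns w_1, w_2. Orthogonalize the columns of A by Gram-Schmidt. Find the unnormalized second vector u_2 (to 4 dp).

w_1 = (0, -1, 2, 0); ‖w_1‖ = 2.2361, so q_1 = (0.0000, -0.4472, 0.8944, 0.0000).
q_1·w_2 = 0.0000·1 + (-0.4472)·0 + 0.8944·(-2) + 0.0000·(-3) = -1.7889.
u_2 = w_2 + 1.7889·q_1 = (1.0000, -0.8000, -0.4000, -3.0000).

u_2 = (1.0000, -0.8000, -0.4000, -3.0000)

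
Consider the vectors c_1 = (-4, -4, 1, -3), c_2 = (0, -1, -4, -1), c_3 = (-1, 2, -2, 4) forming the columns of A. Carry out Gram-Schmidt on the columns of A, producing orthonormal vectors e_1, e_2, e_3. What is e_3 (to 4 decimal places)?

c_1 = (-4, -4, 1, -3); ‖c_1‖ = 6.4807, so e_1 = (-0.6172, -0.6172, 0.1543, -0.4629).
e_1·c_2 = (-0.6172)·0 + (-0.6172)·(-1) + 0.1543·(-4) + (-0.4629)·(-1) = 0.4629.
u_2 = c_2 − 0.4629·e_1 = (0.2857, -0.7143, -4.0714, -0.7857).
‖u_2‖ = 4.2173, so e_2 = (0.0677, -0.1694, -0.9654, -0.1863).
e_1·c_3 = (-0.6172)·(-1) + (-0.6172)·2 + 0.1543·(-2) + (-0.4629)·4 = -2.7775; e_2·c_3 = 0.0677·(-1) + (-0.1694)·2 + (-0.9654)·(-2) + (-0.1863)·4 = 0.7791.
u_3 = c_3 + 2.7775·e_1 − 0.7791·e_2 = (-2.7671, 0.4177, -0.8193, 2.8594).
‖u_3‖ = 4.0840, so e_3 = (-0.6775, 0.1023, -0.2006, 0.7002).

e_3 = (-0.6775, 0.1023, -0.2006, 0.7002)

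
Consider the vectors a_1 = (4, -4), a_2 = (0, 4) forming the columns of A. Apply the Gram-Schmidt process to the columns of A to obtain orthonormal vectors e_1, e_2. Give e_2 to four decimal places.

e_2 = (0.7071, 0.7071)

a_1 = (4, -4); ‖a_1‖ = 5.6569, so e_1 = (0.7071, -0.7071).
e_1·a_2 = 0.7071·0 + (-0.7071)·4 = -2.8284.
u_2 = a_2 + 2.8284·e_1 = (2.0000, 2.0000).
‖u_2‖ = 2.8284, so e_2 = (0.7071, 0.7071).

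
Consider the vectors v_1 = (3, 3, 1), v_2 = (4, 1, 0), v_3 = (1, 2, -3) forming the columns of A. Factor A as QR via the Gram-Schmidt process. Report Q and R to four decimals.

v_1 = (3, 3, 1); ‖v_1‖ = 4.3589, so e_1 = (0.6882, 0.6882, 0.2294).
e_1·v_2 = 0.6882·4 + 0.6882·1 + 0.2294·0 = 3.4412.
u_2 = v_2 − 3.4412·e_1 = (1.6316, -1.3684, -0.7895).
‖u_2‖ = 2.2711, so e_2 = (0.7184, -0.6025, -0.3476).
e_1·v_3 = 0.6882·1 + 0.6882·2 + 0.2294·(-3) = 1.3765; e_2·v_3 = 0.7184·1 + (-0.6025)·2 + (-0.3476)·(-3) = 0.5562.
u_3 = v_3 − 1.3765·e_1 − 0.5562·e_2 = (-0.3469, 1.3878, -3.1224).
‖u_3‖ = 3.4345, so e_3 = (-0.1010, 0.4041, -0.9091).

Q = [[0.6882, 0.7184, -0.1010], [0.6882, -0.6025, 0.4041], [0.2294, -0.3476, -0.9091]], R = [[4.3589, 3.4412, 1.3765], [0.0000, 2.2711, 0.5562], [0.0000, 0.0000, 3.4345]]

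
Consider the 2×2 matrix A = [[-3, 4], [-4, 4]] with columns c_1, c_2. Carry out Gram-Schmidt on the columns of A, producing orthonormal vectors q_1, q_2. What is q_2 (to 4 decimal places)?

c_1 = (-3, -4); ‖c_1‖ = 5.0000, so q_1 = (-0.6000, -0.8000).
q_1·c_2 = (-0.6000)·4 + (-0.8000)·4 = -5.6000.
u_2 = c_2 + 5.6000·q_1 = (0.6400, -0.4800).
‖u_2‖ = 0.8000, so q_2 = (0.8000, -0.6000).

q_2 = (0.8000, -0.6000)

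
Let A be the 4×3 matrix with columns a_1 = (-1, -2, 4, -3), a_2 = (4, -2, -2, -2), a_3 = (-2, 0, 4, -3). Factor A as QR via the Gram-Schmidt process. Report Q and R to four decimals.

q_1 = a_1/‖a_1‖ = (-1, -2, 4, -3)/5.4772 = (-0.1826, -0.3651, 0.7303, -0.5477).
r_{12} = q_1·a_2 = -0.3651.
u_2 = a_2 + 0.3651·q_1 = (3.9333, -2.1333, -1.7333, -2.2000).
‖u_2‖ = 5.2789, so q_2 = (0.7451, -0.4041, -0.3284, -0.4168).
r_{13} = q_1·a_3 = 4.9295; r_{23} = q_2·a_3 = -1.5534.
u_3 = a_3 − 4.9295·q_1 + 1.5534·q_2 = (0.0574, 1.1722, -0.1100, -0.9474).
‖u_3‖ = 1.5123, so q_3 = (0.0380, 0.7751, -0.0728, -0.6264).

Q = [[-0.1826, 0.7451, 0.0380], [-0.3651, -0.4041, 0.7751], [0.7303, -0.3284, -0.0728], [-0.5477, -0.4168, -0.6264]], R = [[5.4772, -0.3651, 4.9295], [0.0000, 5.2789, -1.5534], [0.0000, 0.0000, 1.5123]]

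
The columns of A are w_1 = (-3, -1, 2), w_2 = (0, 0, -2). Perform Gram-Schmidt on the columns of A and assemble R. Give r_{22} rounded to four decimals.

w_1 = (-3, -1, 2); ‖w_1‖ = 3.7417, so q_1 = (-0.8018, -0.2673, 0.5345).
q_1·w_2 = (-0.8018)·0 + (-0.2673)·0 + 0.5345·(-2) = -1.0690.
u_2 = w_2 + 1.0690·q_1 = (-0.8571, -0.2857, -1.4286).
r_{22} = ‖u_2‖ = 1.6903.

r_{22} = 1.6903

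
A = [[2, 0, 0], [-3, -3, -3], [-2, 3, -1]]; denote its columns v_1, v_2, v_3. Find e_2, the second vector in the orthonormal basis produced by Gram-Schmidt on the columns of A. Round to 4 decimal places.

e_1 = v_1/‖v_1‖ = (2, -3, -2)/4.1231 = (0.4851, -0.7276, -0.4851).
r_{12} = e_1·v_2 = 0.7276.
u_2 = v_2 − 0.7276·e_1 = (-0.3529, -2.4706, 3.3529).
‖u_2‖ = 4.1798, so e_2 = (-0.0844, -0.5911, 0.8022).

e_2 = (-0.0844, -0.5911, 0.8022)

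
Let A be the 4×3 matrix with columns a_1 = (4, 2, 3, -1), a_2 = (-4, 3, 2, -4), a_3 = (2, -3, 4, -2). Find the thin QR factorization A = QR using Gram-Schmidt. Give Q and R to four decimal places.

Q = [[0.7303, -0.5963, -0.0449], [0.3651, 0.4472, -0.8090], [0.5477, 0.2981, 0.4944], [-0.1826, -0.5963, -0.3146]], R = [[5.4772, 0.0000, 2.9212], [0.0000, 6.7082, -0.1491], [0.0000, 0.0000, 4.9441]]

q_1 = a_1/‖a_1‖ = (4, 2, 3, -1)/5.4772 = (0.7303, 0.3651, 0.5477, -0.1826).
r_{12} = q_1·a_2 = 0.0000.
u_2 = a_2 + 0.0000·q_1 = (-4.0000, 3.0000, 2.0000, -4.0000).
‖u_2‖ = 6.7082, so q_2 = (-0.5963, 0.4472, 0.2981, -0.5963).
r_{13} = q_1·a_3 = 2.9212; r_{23} = q_2·a_3 = -0.1491.
u_3 = a_3 − 2.9212·q_1 + 0.1491·q_2 = (-0.2222, -4.0000, 2.4444, -1.5556).
‖u_3‖ = 4.9441, so q_3 = (-0.0449, -0.8090, 0.4944, -0.3146).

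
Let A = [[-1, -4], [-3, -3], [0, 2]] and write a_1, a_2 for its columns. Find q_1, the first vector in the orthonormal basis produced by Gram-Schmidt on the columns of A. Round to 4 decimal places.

q_1 = a_1/‖a_1‖ = (-1, -3, 0)/3.1623 = (-0.3162, -0.9487, 0.0000).

q_1 = (-0.3162, -0.9487, 0.0000)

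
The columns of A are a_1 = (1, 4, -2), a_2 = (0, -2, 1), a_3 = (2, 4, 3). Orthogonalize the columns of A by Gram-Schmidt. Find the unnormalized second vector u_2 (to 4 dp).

a_1 = (1, 4, -2); ‖a_1‖ = 4.5826, so e_1 = (0.2182, 0.8729, -0.4364).
e_1·a_2 = 0.2182·0 + 0.8729·(-2) + (-0.4364)·1 = -2.1822.
u_2 = a_2 + 2.1822·e_1 = (0.4762, -0.0952, 0.0476).

u_2 = (0.4762, -0.0952, 0.0476)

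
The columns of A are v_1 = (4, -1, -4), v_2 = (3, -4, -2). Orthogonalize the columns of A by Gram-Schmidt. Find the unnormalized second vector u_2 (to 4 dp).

v_1 = (4, -1, -4); ‖v_1‖ = 5.7446, so q_1 = (0.6963, -0.1741, -0.6963).
q_1·v_2 = 0.6963·3 + (-0.1741)·(-4) + (-0.6963)·(-2) = 4.1779.
u_2 = v_2 − 4.1779·q_1 = (0.0909, -3.2727, 0.9091).

u_2 = (0.0909, -3.2727, 0.9091)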